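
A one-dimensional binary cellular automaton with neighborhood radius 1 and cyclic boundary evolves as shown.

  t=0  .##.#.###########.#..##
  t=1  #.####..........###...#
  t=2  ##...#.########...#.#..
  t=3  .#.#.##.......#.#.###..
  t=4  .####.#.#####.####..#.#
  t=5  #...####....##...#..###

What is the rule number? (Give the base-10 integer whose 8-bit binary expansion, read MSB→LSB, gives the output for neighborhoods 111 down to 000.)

  [7] ### => .  t=0,i=7
  [6] ##. => #  t=0,i=2
  [5] #.# => #  t=0,i=0
  [4] #.. => .  t=0,i=19
  [3] .## => .  t=0,i=1
  [2] .#. => #  t=0,i=4
  [1] ..# => .  t=0,i=20
  [0] ... => #  t=1,i=7
  bits 01100101 = 101

101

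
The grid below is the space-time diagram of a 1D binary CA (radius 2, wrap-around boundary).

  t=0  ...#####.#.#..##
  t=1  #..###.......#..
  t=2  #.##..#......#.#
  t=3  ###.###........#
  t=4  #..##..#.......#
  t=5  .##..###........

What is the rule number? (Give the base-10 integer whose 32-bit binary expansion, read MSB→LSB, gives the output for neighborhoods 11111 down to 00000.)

2345443472

  nb #####: next=#  (t=0,i=5, bit31=1)
  nb ####.: next=.  (t=0,i=6, bit30=0)
  nb ###.#: next=.  (t=0,i=7, bit29=0)
  nb ###..: next=.  (t=1,i=5, bit28=0)
  nb ##.##: next=#  (t=2,i=1, bit27=1)
  nb ##.#.: next=.  (t=0,i=8, bit26=0)
  nb ##..#: next=#  (t=2,i=4, bit25=1)
  nb ##...: next=#  (t=0,i=0, bit24=1)
  nb #.###: next=#  (t=3,i=4, bit23=1)
  nb #.##.: next=#  (t=2,i=2, bit22=1)
  nb #.#.#: next=.  (t=0,i=9, bit21=0)
  nb #.#..: next=.  (t=0,i=11, bit20=0)
  nb #..##: next=#  (t=0,i=13, bit19=1)
  nb #..#.: next=#  (t=1,i=15, bit18=1)
  nb #...#: next=.  (t=0,i=1, bit17=0)
  nb #....: next=.  (t=1,i=7, bit16=0)
  nb .####: next=#  (t=0,i=4, bit15=1)
  nb .###.: next=.  (t=1,i=4, bit14=0)
  nb .##.#: next=#  (t=2,i=0, bit13=1)
  nb .##..: next=.  (t=0,i=15, bit12=0)
  nb .#.##: next=.  (t=2,i=14, bit11=0)
  nb .#.#.: next=.  (t=0,i=10, bit10=0)
  nb .#..#: next=.  (t=0,i=12, bit9=0)
  nb .#...: next=.  (t=2,i=7, bit8=0)
  nb ..###: next=#  (t=0,i=3, bit7=1)
  nb ..##.: next=.  (t=0,i=14, bit6=0)
  nb ..#.#: next=.  (t=2,i=13, bit5=0)
  nb ..#..: next=#  (t=1,i=0, bit4=1)
  nb ...##: next=.  (t=0,i=2, bit3=0)
  nb ...#.: next=.  (t=1,i=12, bit2=0)
  nb ....#: next=.  (t=1,i=11, bit1=0)
  nb .....: next=.  (t=1,i=8, bit0=0)
  bits 10001011110011001010000010010000 = 2345443472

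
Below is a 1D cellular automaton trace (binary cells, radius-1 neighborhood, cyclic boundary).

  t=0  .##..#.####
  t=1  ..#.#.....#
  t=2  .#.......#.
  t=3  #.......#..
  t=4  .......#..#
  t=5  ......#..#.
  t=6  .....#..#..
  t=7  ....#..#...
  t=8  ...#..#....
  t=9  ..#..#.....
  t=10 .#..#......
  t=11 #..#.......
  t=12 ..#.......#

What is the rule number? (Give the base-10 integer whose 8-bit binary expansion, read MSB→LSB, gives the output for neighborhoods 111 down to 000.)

66

  ###|.  b7=0 t=0,i=8
  ##.|#  b6=1 t=0,i=2
  #.#|.  b5=0 t=0,i=0
  #..|.  b4=0 t=0,i=3
  .##|.  b3=0 t=0,i=1
  .#.|.  b2=0 t=0,i=5
  ..#|#  b1=1 t=0,i=4
  ...|.  b0=0 t=1,i=6
  bits 01000010 = 66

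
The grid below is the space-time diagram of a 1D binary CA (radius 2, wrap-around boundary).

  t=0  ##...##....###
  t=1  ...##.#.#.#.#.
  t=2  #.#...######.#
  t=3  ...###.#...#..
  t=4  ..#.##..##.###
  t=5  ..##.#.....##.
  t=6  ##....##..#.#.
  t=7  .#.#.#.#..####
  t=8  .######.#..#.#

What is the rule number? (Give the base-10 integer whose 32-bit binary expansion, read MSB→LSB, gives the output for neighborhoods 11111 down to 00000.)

547610424

  nb #####: next=.  (t=0,i=13, bit31=0)
  nb ####.: next=.  (t=0,i=0, bit30=0)
  nb ###.#: next=#  (t=2,i=11, bit29=1)
  nb ###..: next=.  (t=0,i=1, bit28=0)
  nb ##.##: next=.  (t=2,i=12, bit27=0)
  nb ##.#.: next=.  (t=1,i=5, bit26=0)
  nb ##..#: next=.  (t=4,i=0, bit25=0)
  nb ##...: next=.  (t=0,i=2, bit24=0)
  nb #.###: next=#  (t=4,i=11, bit23=1)
  nb #.##.: next=.  (t=2,i=13, bit22=0)
  nb #.#.#: next=#  (t=1,i=6, bit21=1)
  nb #.#..: next=.  (t=1,i=12, bit20=0)
  nb #..##: next=.  (t=4,i=7, bit19=0)
  nb #..#.: next=.  (t=4,i=1, bit18=0)
  nb #...#: next=#  (t=0,i=3, bit17=1)
  nb #....: next=#  (t=0,i=8, bit16=1)
  nb .####: next=#  (t=0,i=12, bit15=1)
  nb .###.: next=#  (t=3,i=4, bit14=1)
  nb .##.#: next=.  (t=1,i=4, bit13=0)
  nb .##..: next=#  (t=0,i=6, bit12=1)
  nb .#.##: next=#  (t=4,i=3, bit11=1)
  nb .#.#.: next=#  (t=1,i=7, bit10=1)
  nb .#..#: next=#  (t=7,i=8, bit9=1)
  nb .#...: next=#  (t=1,i=13, bit8=1)
  nb ..###: next=.  (t=0,i=11, bit7=0)
  nb ..##.: next=.  (t=0,i=5, bit6=0)
  nb ..#.#: next=#  (t=4,i=2, bit5=1)
  nb ..#..: next=#  (t=3,i=11, bit4=1)
  nb ...##: next=#  (t=0,i=4, bit3=1)
  nb ...#.: next=.  (t=3,i=10, bit2=0)
  nb ....#: next=.  (t=0,i=9, bit1=0)
  nb .....: next=.  (t=3,i=0, bit0=0)
  bits 00100000101000111101111100111000 = 547610424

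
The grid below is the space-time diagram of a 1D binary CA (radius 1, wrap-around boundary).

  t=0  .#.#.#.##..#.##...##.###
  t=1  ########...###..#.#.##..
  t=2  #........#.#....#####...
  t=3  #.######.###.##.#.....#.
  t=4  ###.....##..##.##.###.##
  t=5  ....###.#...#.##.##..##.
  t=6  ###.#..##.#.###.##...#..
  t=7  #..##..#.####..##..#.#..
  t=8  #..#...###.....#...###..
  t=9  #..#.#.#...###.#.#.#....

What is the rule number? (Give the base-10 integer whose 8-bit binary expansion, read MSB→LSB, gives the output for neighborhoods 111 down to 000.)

  ### -> .   bit 7 = 0  t=0,i=22
  ##. -> .   bit 6 = 0  t=0,i=8
  #.# -> #   bit 5 = 1  t=0,i=0
  #.. -> .   bit 4 = 0  t=0,i=9
  .## -> #   bit 3 = 1  t=0,i=7
  .#. -> #   bit 2 = 1  t=0,i=1
  ..# -> .   bit 1 = 0  t=0,i=10
  ... -> #   bit 0 = 1  t=0,i=16
  bits 00101101 = 45

45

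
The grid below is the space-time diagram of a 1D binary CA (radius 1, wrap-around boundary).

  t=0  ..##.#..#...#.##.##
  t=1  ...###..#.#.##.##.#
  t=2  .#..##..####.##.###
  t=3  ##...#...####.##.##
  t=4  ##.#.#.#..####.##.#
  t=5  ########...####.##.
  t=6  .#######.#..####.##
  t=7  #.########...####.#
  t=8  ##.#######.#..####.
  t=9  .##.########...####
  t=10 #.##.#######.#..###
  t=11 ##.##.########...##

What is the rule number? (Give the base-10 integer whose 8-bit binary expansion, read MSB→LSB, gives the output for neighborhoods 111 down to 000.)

229

  [7] ### => #  t=1,i=4
  [6] ##. => #  t=0,i=3
  [5] #.# => #  t=0,i=4
  [4] #.. => .  t=0,i=0
  [3] .## => .  t=0,i=2
  [2] .#. => #  t=0,i=5
  [1] ..# => .  t=0,i=1
  [0] ... => #  t=0,i=10
  bits 11100101 = 229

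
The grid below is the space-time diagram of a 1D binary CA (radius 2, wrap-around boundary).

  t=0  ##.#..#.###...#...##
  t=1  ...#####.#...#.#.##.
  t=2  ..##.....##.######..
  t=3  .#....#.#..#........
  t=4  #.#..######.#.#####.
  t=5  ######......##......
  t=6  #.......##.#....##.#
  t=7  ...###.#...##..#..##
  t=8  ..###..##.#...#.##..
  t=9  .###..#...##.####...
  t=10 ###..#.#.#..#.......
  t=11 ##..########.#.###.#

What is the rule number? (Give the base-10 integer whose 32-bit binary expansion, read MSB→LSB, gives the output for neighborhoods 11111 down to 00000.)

142364589

  [31] ##### => .  t=1,i=5
  [30] ####. => .  t=0,i=0
  [29] ###.# => .  t=0,i=1
  [28] ###.. => .  t=0,i=10
  [27] ##.## => #  t=2,i=11
  [26] ##.#. => .  t=0,i=2
  [25] ##..# => .  t=7,i=13
  [24] ##... => .  t=0,i=11
  [23] #.### => .  t=0,i=8
  [22] #.##. => #  t=1,i=17
  [21] #.#.# => #  t=1,i=15
  [20] #.#.. => #  t=0,i=3
  [19] #..## => #  t=4,i=4
  [18] #..#. => #  t=0,i=5
  [17] #...# => .  t=0,i=12
  [16] #.... => .  t=1,i=0
  [15] .#### => .  t=0,i=19
  [14] .###. => #  t=0,i=9
  [13] .##.# => .  t=2,i=10
  [12] .##.. => .  t=1,i=18
  [11] .#.## => #  t=0,i=7
  [10] .#.#. => #  t=1,i=14
  [9] .#..# => #  t=0,i=4
  [8] .#... => #  t=0,i=15
  [7] ..### => #  t=0,i=18
  [6] ..##. => .  t=2,i=2
  [5] ..#.# => #  t=0,i=6
  [4] ..#.. => .  t=0,i=14
  [3] ...## => #  t=0,i=17
  [2] ...#. => #  t=0,i=13
  [1] ....# => .  t=1,i=1
  [0] ..... => #  t=2,i=6
  bits 00001000011111000100111110101101 = 142364589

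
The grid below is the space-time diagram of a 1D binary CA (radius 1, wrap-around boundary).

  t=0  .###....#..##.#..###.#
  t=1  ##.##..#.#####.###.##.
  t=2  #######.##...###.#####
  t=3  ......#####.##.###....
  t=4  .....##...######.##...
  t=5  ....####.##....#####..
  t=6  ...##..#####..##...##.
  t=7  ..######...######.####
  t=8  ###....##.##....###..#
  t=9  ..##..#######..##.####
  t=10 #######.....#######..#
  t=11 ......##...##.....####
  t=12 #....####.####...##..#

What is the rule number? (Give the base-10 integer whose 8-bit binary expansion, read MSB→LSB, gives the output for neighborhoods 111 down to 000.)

122

  ### -> .   bit 7 = 0  t=0,i=2
  ##. -> #   bit 6 = 1  t=0,i=3
  #.# -> #   bit 5 = 1  t=0,i=0
  #.. -> #   bit 4 = 1  t=0,i=4
  .## -> #   bit 3 = 1  t=0,i=1
  .#. -> .   bit 2 = 0  t=0,i=8
  ..# -> #   bit 1 = 1  t=0,i=7
  ... -> .   bit 0 = 0  t=0,i=5
  bits 01111010 = 122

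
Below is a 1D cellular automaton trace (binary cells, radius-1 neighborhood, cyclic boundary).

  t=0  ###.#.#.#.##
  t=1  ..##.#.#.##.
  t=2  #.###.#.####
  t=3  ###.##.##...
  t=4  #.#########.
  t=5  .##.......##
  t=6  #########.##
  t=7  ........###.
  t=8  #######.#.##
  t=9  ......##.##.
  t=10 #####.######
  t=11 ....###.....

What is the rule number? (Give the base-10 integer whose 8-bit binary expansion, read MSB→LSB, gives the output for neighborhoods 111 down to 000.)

  ### -> .   bit 7 = 0  t=0,i=0
  ##. -> #   bit 6 = 1  t=0,i=2
  #.# -> #   bit 5 = 1  t=0,i=3
  #.. -> #   bit 4 = 1  t=1,i=11
  .## -> #   bit 3 = 1  t=0,i=10
  .#. -> .   bit 2 = 0  t=0,i=4
  ..# -> .   bit 1 = 0  t=1,i=1
  ... -> #   bit 0 = 1  t=1,i=0
  bits 01111001 = 121

121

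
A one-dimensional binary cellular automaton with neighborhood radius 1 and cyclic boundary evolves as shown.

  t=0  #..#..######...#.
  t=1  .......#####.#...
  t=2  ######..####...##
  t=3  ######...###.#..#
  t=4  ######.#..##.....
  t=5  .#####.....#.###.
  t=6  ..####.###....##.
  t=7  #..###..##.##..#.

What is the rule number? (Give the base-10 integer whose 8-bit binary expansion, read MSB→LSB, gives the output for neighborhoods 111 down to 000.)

193

  ### -> #   bit 7 = 1  t=0,i=7
  ##. -> #   bit 6 = 1  t=0,i=11
  #.# -> .   bit 5 = 0  t=0,i=16
  #.. -> .   bit 4 = 0  t=0,i=1
  .## -> .   bit 3 = 0  t=0,i=6
  .#. -> .   bit 2 = 0  t=0,i=0
  ..# -> .   bit 1 = 0  t=0,i=2
  ... -> #   bit 0 = 1  t=0,i=13
  bits 11000001 = 193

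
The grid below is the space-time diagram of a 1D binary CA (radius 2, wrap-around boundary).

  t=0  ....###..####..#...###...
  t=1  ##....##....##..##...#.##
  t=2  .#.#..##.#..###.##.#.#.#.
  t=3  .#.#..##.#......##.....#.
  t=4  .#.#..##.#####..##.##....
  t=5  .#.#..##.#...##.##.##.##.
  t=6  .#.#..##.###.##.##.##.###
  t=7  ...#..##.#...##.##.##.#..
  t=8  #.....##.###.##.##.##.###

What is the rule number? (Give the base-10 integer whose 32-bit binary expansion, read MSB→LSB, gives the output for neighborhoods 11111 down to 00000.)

  #####|.  b31=0 t=4,i=11
  ####.|.  b30=0 t=0,i=11
  ###.#|.  b29=0 t=2,i=14
  ###..|#  b28=1 t=0,i=6
  ##.##|.  b27=0 t=2,i=15
  ##.#.|.  b26=0 t=2,i=8
  ##..#|#  b25=1 t=0,i=7
  ##...|.  b24=0 t=0,i=22
  #.###|#  b23=1 t=1,i=23
  #.##.|#  b22=1 t=2,i=16
  #.#.#|.  b21=0 t=2,i=19
  #.#..|#  b20=1 t=2,i=3
  #..##|.  b19=0 t=0,i=8
  #..#.|.  b18=0 t=0,i=14
  #...#|#  b17=1 t=0,i=17
  #....|#  b16=1 t=0,i=23
  .####|.  b15=0 t=0,i=10
  .###.|.  b14=0 t=0,i=5
  .##.#|#  b13=1 t=2,i=7
  .##..|#  b12=1 t=1,i=7
  .#.##|.  b11=0 t=1,i=22
  .#.#.|.  b10=0 t=2,i=2
  .#..#|.  b9=0 t=2,i=4
  .#...|#  b8=1 t=0,i=16
  ..###|.  b7=0 t=0,i=4
  ..##.|#  b6=1 t=1,i=6
  ..#.#|#  b5=1 t=1,i=21
  ..#..|.  b4=0 t=0,i=15
  ...##|.  b3=0 t=0,i=3
  ...#.|.  b2=0 t=1,i=20
  ....#|.  b1=0 t=0,i=2
  .....|#  b0=1 t=0,i=0
  bits 00010010110100110011000101100001 = 315830625

315830625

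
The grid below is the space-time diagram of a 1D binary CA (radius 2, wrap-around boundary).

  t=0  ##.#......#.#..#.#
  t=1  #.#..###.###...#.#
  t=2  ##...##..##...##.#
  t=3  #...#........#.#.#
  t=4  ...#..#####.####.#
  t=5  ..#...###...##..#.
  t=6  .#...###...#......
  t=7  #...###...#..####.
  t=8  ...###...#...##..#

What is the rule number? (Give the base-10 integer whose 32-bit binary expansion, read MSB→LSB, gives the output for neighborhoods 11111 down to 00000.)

  [31] ##### => #  t=4,i=8
  [30] ####. => .  t=4,i=9
  [29] ###.# => .  t=0,i=1
  [28] ###.. => .  t=1,i=11
  [27] ##.## => .  t=1,i=8
  [26] ##.#. => #  t=0,i=2
  [25] ##..# => .  t=2,i=7
  [24] ##... => .  t=1,i=12
  [23] #.### => #  t=0,i=17
  [22] #.##. => #  t=1,i=17
  [21] #.#.# => #  t=3,i=15
  [20] #.#.. => .  t=0,i=3
  [19] #..## => .  t=1,i=4
  [18] #..#. => .  t=0,i=14
  [17] #...# => .  t=1,i=13
  [16] #.... => #  t=0,i=5
  [15] .#### => #  t=4,i=7
  [14] .###. => #  t=0,i=0
  [13] .##.# => #  t=1,i=0
  [12] .##.. => .  t=2,i=6
  [11] .#.## => .  t=0,i=16
  [10] .#.#. => #  t=0,i=11
  [9] .#..# => .  t=0,i=13
  [8] .#... => .  t=0,i=4
  [7] ..### => #  t=1,i=5
  [6] ..##. => .  t=2,i=5
  [5] ..#.# => #  t=0,i=10
  [4] ..#.. => .  t=3,i=4
  [3] ...## => #  t=2,i=4
  [2] ...#. => #  t=0,i=9
  [1] ....# => .  t=0,i=8
  [0] ..... => #  t=0,i=6
  bits 10000100111000011110010010101101 = 2229396653

2229396653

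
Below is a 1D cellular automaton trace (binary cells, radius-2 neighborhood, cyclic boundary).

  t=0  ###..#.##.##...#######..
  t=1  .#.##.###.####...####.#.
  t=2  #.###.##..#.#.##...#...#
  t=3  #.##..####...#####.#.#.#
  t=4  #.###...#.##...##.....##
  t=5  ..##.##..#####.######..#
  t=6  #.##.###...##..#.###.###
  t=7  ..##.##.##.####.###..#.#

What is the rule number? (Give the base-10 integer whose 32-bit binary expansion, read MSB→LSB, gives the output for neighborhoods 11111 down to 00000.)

  #####|#  b31=1 t=0,i=17
  ####.|#  b30=1 t=0,i=20
  ###.#|.  b29=0 t=1,i=8
  ###..|.  b28=0 t=0,i=2
  ##.##|.  b27=0 t=0,i=9
  ##.#.|.  b26=0 t=1,i=21
  ##..#|#  b25=1 t=0,i=3
  ##...|#  b24=1 t=0,i=12
  #.###|#  b23=1 t=1,i=6
  #.##.|#  b22=1 t=0,i=7
  #.#.#|.  b21=0 t=2,i=12
  #.#..|.  b20=0 t=1,i=22
  #..##|.  b19=0 t=0,i=23
  #..#.|#  b18=1 t=0,i=4
  #...#|#  b17=1 t=0,i=13
  #....|#  b16=1 t=4,i=18
  .####|.  b15=0 t=0,i=16
  .###.|#  b14=1 t=0,i=1
  .##.#|#  b13=1 t=0,i=8
  .##..|#  b12=1 t=0,i=11
  .#.##|#  b11=1 t=0,i=6
  .#.#.|.  b10=0 t=2,i=11
  .#..#|#  b9=1 t=1,i=23
  .#...|.  b8=0 t=2,i=20
  ..###|.  b7=0 t=0,i=0
  ..##.|#  b6=1 t=2,i=23
  ..#.#|.  b5=0 t=0,i=5
  ..#..|#  b4=1 t=2,i=19
  ...##|.  b3=0 t=0,i=14
  ...#.|.  b2=0 t=2,i=18
  ....#|#  b1=1 t=4,i=20
  .....|#  b0=1 t=4,i=19
  bits 11000011110001110111101001010011 = 3284630099

3284630099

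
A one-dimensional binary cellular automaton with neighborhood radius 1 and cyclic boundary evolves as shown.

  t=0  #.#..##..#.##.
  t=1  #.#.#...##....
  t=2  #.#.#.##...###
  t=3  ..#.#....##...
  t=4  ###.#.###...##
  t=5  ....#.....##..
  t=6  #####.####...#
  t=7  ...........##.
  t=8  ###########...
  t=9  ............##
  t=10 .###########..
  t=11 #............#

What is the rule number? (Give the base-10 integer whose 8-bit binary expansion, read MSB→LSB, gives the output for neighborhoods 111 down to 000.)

7

  ###|.  b7=0 t=2,i=12
  ##.|.  b6=0 t=0,i=6
  #.#|.  b5=0 t=0,i=1
  #..|.  b4=0 t=0,i=3
  .##|.  b3=0 t=0,i=5
  .#.|#  b2=1 t=0,i=0
  ..#|#  b1=1 t=0,i=4
  ...|#  b0=1 t=1,i=6
  bits 00000111 = 7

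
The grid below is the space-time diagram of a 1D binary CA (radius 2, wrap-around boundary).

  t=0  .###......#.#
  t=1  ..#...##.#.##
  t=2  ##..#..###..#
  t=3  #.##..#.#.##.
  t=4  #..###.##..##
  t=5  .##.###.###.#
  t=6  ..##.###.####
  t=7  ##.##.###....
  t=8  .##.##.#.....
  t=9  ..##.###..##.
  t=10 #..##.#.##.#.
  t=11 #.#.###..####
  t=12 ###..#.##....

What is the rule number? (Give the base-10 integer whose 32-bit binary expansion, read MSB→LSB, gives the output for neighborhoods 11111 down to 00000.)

  ##### -> .   bit 31 = 0  t=11,i=11
  ####. -> .   bit 30 = 0  t=6,i=11
  ###.# -> #   bit 29 = 1  t=4,i=5
  ###.. -> .   bit 28 = 0  t=0,i=3
  ##.## -> #   bit 27 = 1  t=4,i=6
  ##.#. -> #   bit 26 = 1  t=1,i=8
  ##..# -> #   bit 25 = 1  t=1,i=0
  ##... -> .   bit 24 = 0  t=0,i=4
  #.### -> .   bit 23 = 0  t=0,i=1
  #.##. -> .   bit 22 = 0  t=1,i=11
  #.#.# -> #   bit 21 = 1  t=0,i=12
  #.#.. -> #   bit 20 = 1  t=8,i=7
  #..## -> #   bit 19 = 1  t=2,i=6
  #..#. -> #   bit 18 = 1  t=1,i=1
  #...# -> #   bit 17 = 1  t=1,i=4
  #.... -> .   bit 16 = 0  t=0,i=5
  .#### -> .   bit 15 = 0  t=6,i=10
  .###. -> #   bit 14 = 1  t=0,i=2
  .##.# -> #   bit 13 = 1  t=1,i=7
  .##.. -> #   bit 12 = 1  t=1,i=12
  .#.## -> .   bit 11 = 0  t=0,i=0
  .#.#. -> #   bit 10 = 1  t=0,i=11
  .#..# -> .   bit 9 = 0  t=2,i=5
  .#... -> .   bit 8 = 0  t=1,i=3
  ..### -> .   bit 7 = 0  t=2,i=7
  ..##. -> .   bit 6 = 0  t=1,i=6
  ..#.# -> .   bit 5 = 0  t=0,i=10
  ..#.. -> .   bit 4 = 0  t=1,i=2
  ...## -> .   bit 3 = 0  t=1,i=5
  ...#. -> #   bit 2 = 1  t=0,i=9
  ....# -> .   bit 1 = 0  t=0,i=8
  ..... -> #   bit 0 = 1  t=0,i=6
  bits 00101110001111100111010000000101 = 775844869

775844869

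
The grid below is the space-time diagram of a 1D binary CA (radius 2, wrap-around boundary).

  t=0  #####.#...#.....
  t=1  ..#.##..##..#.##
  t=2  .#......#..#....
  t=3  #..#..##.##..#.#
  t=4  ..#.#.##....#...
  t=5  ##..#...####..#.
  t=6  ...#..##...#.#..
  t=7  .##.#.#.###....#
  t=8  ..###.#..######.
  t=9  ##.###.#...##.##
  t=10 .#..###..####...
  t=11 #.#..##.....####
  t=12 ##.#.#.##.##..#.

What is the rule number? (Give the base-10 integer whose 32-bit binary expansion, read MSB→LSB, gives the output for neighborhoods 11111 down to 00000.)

3039257166

  ##### -> #   bit 31 = 1  t=0,i=2
  ####. -> .   bit 30 = 0  t=0,i=3
  ###.# -> #   bit 29 = 1  t=0,i=4
  ###.. -> #   bit 28 = 1  t=5,i=11
  ##.## -> .   bit 27 = 0  t=3,i=8
  ##.#. -> #   bit 26 = 1  t=0,i=5
  ##..# -> .   bit 25 = 0  t=1,i=0
  ##... -> #   bit 24 = 1  t=4,i=8
  #.### -> .   bit 23 = 0  t=7,i=8
  #.##. -> .   bit 22 = 0  t=1,i=4
  #.#.# -> #   bit 21 = 1  t=4,i=4
  #.#.. -> .   bit 20 = 0  t=0,i=6
  #..## -> .   bit 19 = 0  t=1,i=7
  #..#. -> #   bit 18 = 1  t=1,i=1
  #...# -> #   bit 17 = 1  t=0,i=8
  #.... -> #   bit 16 = 1  t=0,i=12
  .#### -> .   bit 15 = 0  t=0,i=1
  .###. -> #   bit 14 = 1  t=7,i=9
  .##.# -> #   bit 13 = 1  t=3,i=7
  .##.. -> .   bit 12 = 0  t=1,i=5
  .#.## -> .   bit 11 = 0  t=1,i=3
  .#.#. -> .   bit 10 = 0  t=4,i=3
  .#..# -> #   bit 9 = 1  t=2,i=9
  .#... -> .   bit 8 = 0  t=0,i=7
  ..### -> .   bit 7 = 0  t=0,i=0
  ..##. -> #   bit 6 = 1  t=1,i=8
  ..#.# -> .   bit 5 = 0  t=1,i=2
  ..#.. -> .   bit 4 = 0  t=0,i=10
  ...## -> #   bit 3 = 1  t=0,i=15
  ...#. -> #   bit 2 = 1  t=0,i=9
  ....# -> #   bit 1 = 1  t=0,i=14
  ..... -> .   bit 0 = 0  t=0,i=13
  bits 10110101001001110110001001001110 = 3039257166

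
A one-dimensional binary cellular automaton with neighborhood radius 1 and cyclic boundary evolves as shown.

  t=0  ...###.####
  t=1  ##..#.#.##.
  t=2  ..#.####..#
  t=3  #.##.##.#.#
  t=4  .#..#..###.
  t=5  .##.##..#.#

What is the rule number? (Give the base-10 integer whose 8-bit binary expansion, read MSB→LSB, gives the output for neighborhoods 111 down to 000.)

181

  [7] ### => #  t=0,i=4
  [6] ##. => .  t=0,i=5
  [5] #.# => #  t=0,i=6
  [4] #.. => #  t=0,i=0
  [3] .## => .  t=0,i=3
  [2] .#. => #  t=1,i=4
  [1] ..# => .  t=0,i=2
  [0] ... => #  t=0,i=1
  bits 10110101 = 181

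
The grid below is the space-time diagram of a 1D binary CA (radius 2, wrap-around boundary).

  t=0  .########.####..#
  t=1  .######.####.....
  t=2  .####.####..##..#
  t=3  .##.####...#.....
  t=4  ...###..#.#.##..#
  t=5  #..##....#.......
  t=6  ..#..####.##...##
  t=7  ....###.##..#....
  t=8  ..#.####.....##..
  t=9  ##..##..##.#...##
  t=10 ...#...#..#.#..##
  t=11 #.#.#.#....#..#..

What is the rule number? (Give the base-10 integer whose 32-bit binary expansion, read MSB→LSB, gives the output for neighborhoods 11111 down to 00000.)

  #####|#  b31=1 t=0,i=3
  ####.|.  b30=0 t=0,i=7
  ###.#|#  b29=1 t=0,i=8
  ###..|.  b28=0 t=0,i=13
  ##.##|#  b27=1 t=0,i=9
  ##.#.|#  b26=1 t=9,i=10
  ##..#|.  b25=0 t=0,i=14
  ##...|#  b24=1 t=1,i=12
  #.###|#  b23=1 t=0,i=1
  #.##.|.  b22=0 t=4,i=12
  #.#.#|.  b21=0 t=4,i=10
  #.#..|.  b20=0 t=9,i=11
  #..##|#  b19=1 t=2,i=11
  #..#.|.  b18=0 t=0,i=15
  #...#|.  b17=0 t=3,i=9
  #....|#  b16=1 t=1,i=13
  .####|#  b15=1 t=0,i=2
  .###.|#  b14=1 t=4,i=4
  .##.#|.  b13=0 t=3,i=2
  .##..|.  b12=0 t=2,i=13
  .#.##|.  b11=0 t=0,i=0
  .#.#.|#  b10=1 t=4,i=9
  .#..#|.  b9=0 t=5,i=1
  .#...|#  b8=1 t=3,i=12
  ..###|#  b7=1 t=1,i=1
  ..##.|.  b6=0 t=2,i=12
  ..#.#|.  b5=0 t=0,i=16
  ..#..|.  b4=0 t=3,i=11
  ...##|.  b3=0 t=1,i=0
  ...#.|#  b2=1 t=3,i=10
  ....#|#  b1=1 t=1,i=16
  .....|.  b0=0 t=1,i=14
  bits 10101101100010011100010110000110 = 2911487366

2911487366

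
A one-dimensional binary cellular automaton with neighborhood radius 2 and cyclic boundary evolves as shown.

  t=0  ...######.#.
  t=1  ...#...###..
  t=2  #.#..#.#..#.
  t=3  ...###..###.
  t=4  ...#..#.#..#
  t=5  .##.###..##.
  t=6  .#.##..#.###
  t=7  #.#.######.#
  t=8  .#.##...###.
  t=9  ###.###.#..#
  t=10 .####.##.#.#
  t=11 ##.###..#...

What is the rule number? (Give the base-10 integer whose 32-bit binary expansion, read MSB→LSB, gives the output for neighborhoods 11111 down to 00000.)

1871059685

  #####|.  b31=0 t=0,i=5
  ####.|#  b30=1 t=0,i=7
  ###.#|#  b29=1 t=0,i=8
  ###..|.  b28=0 t=1,i=9
  ##.##|#  b27=1 t=5,i=3
  ##.#.|#  b26=1 t=0,i=9
  ##..#|#  b25=1 t=3,i=6
  ##...|#  b24=1 t=1,i=10
  #.###|#  b23=1 t=5,i=4
  #.##.|.  b22=0 t=6,i=3
  #.#.#|.  b21=0 t=2,i=0
  #.#..|.  b20=0 t=0,i=10
  #..##|.  b19=0 t=3,i=7
  #..#.|#  b18=1 t=2,i=4
  #...#|#  b17=1 t=1,i=5
  #....|.  b16=0 t=0,i=0
  .####|.  b15=0 t=0,i=4
  .###.|.  b14=0 t=1,i=8
  .##.#|.  b13=0 t=5,i=2
  .##..|#  b12=1 t=5,i=10
  .#.##|#  b11=1 t=6,i=2
  .#.#.|.  b10=0 t=2,i=1
  .#..#|#  b9=1 t=2,i=3
  .#...|.  b8=0 t=0,i=11
  ..###|#  b7=1 t=0,i=3
  ..##.|#  b6=1 t=5,i=1
  ..#.#|#  b5=1 t=2,i=5
  ..#..|.  b4=0 t=1,i=3
  ...##|.  b3=0 t=0,i=2
  ...#.|#  b2=1 t=1,i=2
  ....#|.  b1=0 t=0,i=1
  .....|#  b0=1 t=1,i=0
  bits 01101111100001100001101011100101 = 1871059685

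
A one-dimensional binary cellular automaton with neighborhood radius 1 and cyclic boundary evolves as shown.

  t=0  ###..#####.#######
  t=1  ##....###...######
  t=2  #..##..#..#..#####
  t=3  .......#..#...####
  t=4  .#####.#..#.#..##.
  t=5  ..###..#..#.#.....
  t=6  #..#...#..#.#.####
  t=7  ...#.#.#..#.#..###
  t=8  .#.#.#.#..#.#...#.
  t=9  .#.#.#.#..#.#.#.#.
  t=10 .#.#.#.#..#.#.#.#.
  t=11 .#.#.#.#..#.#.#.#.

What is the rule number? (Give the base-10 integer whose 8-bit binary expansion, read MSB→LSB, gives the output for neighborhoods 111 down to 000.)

  ### -> #   bit 7 = 1  t=0,i=0
  ##. -> .   bit 6 = 0  t=0,i=2
  #.# -> .   bit 5 = 0  t=0,i=10
  #.. -> .   bit 4 = 0  t=0,i=3
  .## -> .   bit 3 = 0  t=0,i=5
  .#. -> #   bit 2 = 1  t=2,i=7
  ..# -> .   bit 1 = 0  t=0,i=4
  ... -> #   bit 0 = 1  t=1,i=3
  bits 10000101 = 133

133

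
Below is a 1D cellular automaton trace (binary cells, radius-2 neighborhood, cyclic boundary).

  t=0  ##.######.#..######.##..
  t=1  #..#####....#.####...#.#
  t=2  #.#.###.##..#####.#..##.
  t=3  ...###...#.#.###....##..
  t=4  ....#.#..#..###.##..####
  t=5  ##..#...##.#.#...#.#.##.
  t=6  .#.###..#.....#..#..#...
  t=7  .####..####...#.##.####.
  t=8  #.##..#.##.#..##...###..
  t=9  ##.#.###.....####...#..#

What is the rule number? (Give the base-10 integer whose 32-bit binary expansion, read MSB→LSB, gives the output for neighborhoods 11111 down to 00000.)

3247298928

  [31] ##### => #  t=0,i=5
  [30] ####. => #  t=0,i=7
  [29] ###.# => .  t=0,i=8
  [28] ###.. => .  t=1,i=7
  [27] ##.## => .  t=0,i=2
  [26] ##.#. => .  t=0,i=9
  [25] ##..# => .  t=0,i=22
  [24] ##... => #  t=1,i=8
  [23] #.### => #  t=0,i=3
  [22] #.##. => .  t=0,i=20
  [21] #.#.# => .  t=2,i=0
  [20] #.#.. => .  t=0,i=10
  [19] #..## => #  t=0,i=12
  [18] #..#. => #  t=4,i=8
  [17] #...# => .  t=1,i=19
  [16] #.... => #  t=1,i=9
  [15] .#### => #  t=0,i=4
  [14] .###. => #  t=2,i=5
  [13] .##.# => .  t=0,i=1
  [12] .##.. => #  t=0,i=21
  [11] .#.## => #  t=1,i=13
  [10] .#.#. => .  t=2,i=1
  [9] .#..# => .  t=0,i=11
  [8] .#... => #  t=5,i=5
  [7] ..### => .  t=0,i=13
  [6] ..##. => #  t=0,i=0
  [5] ..#.# => #  t=1,i=12
  [4] ..#.. => #  t=4,i=9
  [3] ...## => .  t=3,i=2
  [2] ...#. => .  t=1,i=11
  [1] ....# => .  t=1,i=10
  [0] ..... => .  t=3,i=0
  bits 11000001100011011101100101110000 = 3247298928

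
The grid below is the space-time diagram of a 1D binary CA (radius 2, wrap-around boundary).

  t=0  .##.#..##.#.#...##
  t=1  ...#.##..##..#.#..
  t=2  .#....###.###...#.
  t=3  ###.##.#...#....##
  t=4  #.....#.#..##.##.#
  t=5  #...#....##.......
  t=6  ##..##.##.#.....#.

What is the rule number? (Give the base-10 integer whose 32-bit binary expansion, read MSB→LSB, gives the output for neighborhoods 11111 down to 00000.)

2251084570

  nb #####: next=#  (t=3,i=0, bit31=1)
  nb ####.: next=.  (t=3,i=1, bit30=0)
  nb ###.#: next=.  (t=2,i=8, bit29=0)
  nb ###..: next=.  (t=2,i=12, bit28=0)
  nb ##.##: next=.  (t=0,i=0, bit27=0)
  nb ##.#.: next=#  (t=0,i=3, bit26=1)
  nb ##..#: next=#  (t=1,i=7, bit25=1)
  nb ##...: next=.  (t=2,i=13, bit24=0)
  nb #.###: next=.  (t=2,i=10, bit23=0)
  nb #.##.: next=.  (t=0,i=1, bit22=0)
  nb #.#.#: next=#  (t=0,i=10, bit21=1)
  nb #.#..: next=.  (t=0,i=4, bit20=0)
  nb #..##: next=#  (t=0,i=6, bit19=1)
  nb #..#.: next=#  (t=1,i=12, bit18=1)
  nb #...#: next=.  (t=0,i=14, bit17=0)
  nb #....: next=.  (t=1,i=17, bit16=0)
  nb .####: next=#  (t=3,i=17, bit15=1)
  nb .###.: next=#  (t=2,i=7, bit14=1)
  nb .##.#: next=.  (t=0,i=2, bit13=0)
  nb .##..: next=#  (t=1,i=6, bit12=1)
  nb .#.##: next=.  (t=1,i=4, bit11=0)
  nb .#.#.: next=.  (t=0,i=11, bit10=0)
  nb .#..#: next=#  (t=0,i=5, bit9=1)
  nb .#...: next=#  (t=0,i=13, bit8=1)
  nb ..###: next=.  (t=2,i=6, bit7=0)
  nb ..##.: next=.  (t=0,i=7, bit6=0)
  nb ..#.#: next=.  (t=1,i=3, bit5=0)
  nb ..#..: next=#  (t=2,i=1, bit4=1)
  nb ...##: next=#  (t=0,i=15, bit3=1)
  nb ...#.: next=.  (t=1,i=2, bit2=0)
  nb ....#: next=#  (t=1,i=1, bit1=1)
  nb .....: next=.  (t=1,i=0, bit0=0)
  bits 10000110001011001101001100011010 = 2251084570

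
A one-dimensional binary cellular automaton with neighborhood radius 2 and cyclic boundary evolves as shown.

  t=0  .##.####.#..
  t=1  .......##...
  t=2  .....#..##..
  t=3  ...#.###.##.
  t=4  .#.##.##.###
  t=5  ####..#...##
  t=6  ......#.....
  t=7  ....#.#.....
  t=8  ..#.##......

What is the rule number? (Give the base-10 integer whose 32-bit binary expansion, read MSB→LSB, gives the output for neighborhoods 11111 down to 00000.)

  nb #####: next=.  (t=5,i=0, bit31=0)
  nb ####.: next=.  (t=0,i=6, bit30=0)
  nb ###.#: next=#  (t=0,i=7, bit29=1)
  nb ###..: next=.  (t=5,i=3, bit28=0)
  nb ##.##: next=.  (t=0,i=3, bit27=0)
  nb ##.#.: next=#  (t=0,i=8, bit26=1)
  nb ##..#: next=.  (t=5,i=4, bit25=0)
  nb ##...: next=#  (t=1,i=9, bit24=1)
  nb #.###: next=.  (t=0,i=4, bit23=0)
  nb #.##.: next=#  (t=3,i=9, bit22=1)
  nb #.#.#: next=#  (t=4,i=1, bit21=1)
  nb #.#..: next=.  (t=0,i=9, bit20=0)
  nb #..##: next=#  (t=2,i=7, bit19=1)
  nb #..#.: next=.  (t=5,i=5, bit18=0)
  nb #...#: next=.  (t=0,i=11, bit17=0)
  nb #....: next=.  (t=1,i=10, bit16=0)
  nb .####: next=.  (t=0,i=5, bit15=0)
  nb .###.: next=#  (t=3,i=6, bit14=1)
  nb .##.#: next=.  (t=0,i=2, bit13=0)
  nb .##..: next=#  (t=1,i=8, bit12=1)
  nb .#.##: next=#  (t=3,i=4, bit11=1)
  nb .#.#.: next=#  (t=7,i=5, bit10=1)
  nb .#..#: next=#  (t=2,i=6, bit9=1)
  nb .#...: next=.  (t=0,i=10, bit8=0)
  nb ..###: next=.  (t=5,i=10, bit7=0)
  nb ..##.: next=.  (t=0,i=1, bit6=0)
  nb ..#.#: next=#  (t=3,i=3, bit5=1)
  nb ..#..: next=#  (t=2,i=5, bit4=1)
  nb ...##: next=.  (t=0,i=0, bit3=0)
  nb ...#.: next=.  (t=2,i=4, bit2=0)
  nb ....#: next=#  (t=1,i=5, bit1=1)
  nb .....: next=.  (t=1,i=0, bit0=0)
  bits 00100101011010000101111000110010 = 627596850

627596850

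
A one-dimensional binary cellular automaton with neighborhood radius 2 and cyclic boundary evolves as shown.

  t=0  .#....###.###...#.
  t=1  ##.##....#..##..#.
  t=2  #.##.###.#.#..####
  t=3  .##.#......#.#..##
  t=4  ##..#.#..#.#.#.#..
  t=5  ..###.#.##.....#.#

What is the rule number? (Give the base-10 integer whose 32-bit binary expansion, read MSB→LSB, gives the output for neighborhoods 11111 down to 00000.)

  ##### -> #   bit 31 = 1  t=2,i=16
  ####. -> #   bit 30 = 1  t=2,i=17
  ###.# -> .   bit 29 = 0  t=0,i=8
  ###.. -> #   bit 28 = 1  t=0,i=12
  ##.## -> #   bit 27 = 1  t=0,i=9
  ##.#. -> .   bit 26 = 0  t=2,i=8
  ##..# -> #   bit 25 = 1  t=1,i=14
  ##... -> #   bit 24 = 1  t=0,i=13
  #.### -> .   bit 23 = 0  t=0,i=10
  #.##. -> #   bit 22 = 1  t=1,i=0
  #.#.# -> .   bit 21 = 0  t=2,i=9
  #.#.. -> #   bit 20 = 1  t=2,i=11
  #..## -> #   bit 19 = 1  t=1,i=11
  #..#. -> #   bit 18 = 1  t=0,i=0
  #...# -> .   bit 17 = 0  t=0,i=14
  #.... -> #   bit 16 = 1  t=0,i=3
  .#### -> .   bit 15 = 0  t=2,i=15
  .###. -> .   bit 14 = 0  t=0,i=7
  .##.# -> .   bit 13 = 0  t=1,i=1
  .##.. -> .   bit 12 = 0  t=1,i=4
  .#.## -> #   bit 11 = 1  t=1,i=17
  .#.#. -> .   bit 10 = 0  t=2,i=10
  .#..# -> .   bit 9 = 0  t=0,i=17
  .#... -> .   bit 8 = 0  t=0,i=2
  ..### -> .   bit 7 = 0  t=0,i=6
  ..##. -> .   bit 6 = 0  t=1,i=12
  ..#.# -> #   bit 5 = 1  t=1,i=16
  ..#.. -> #   bit 4 = 1  t=0,i=1
  ...## -> .   bit 3 = 0  t=0,i=5
  ...#. -> .   bit 2 = 0  t=0,i=15
  ....# -> #   bit 1 = 1  t=0,i=4
  ..... -> .   bit 0 = 0  t=3,i=7
  bits 11011011010111010000100000110010 = 3680307250

3680307250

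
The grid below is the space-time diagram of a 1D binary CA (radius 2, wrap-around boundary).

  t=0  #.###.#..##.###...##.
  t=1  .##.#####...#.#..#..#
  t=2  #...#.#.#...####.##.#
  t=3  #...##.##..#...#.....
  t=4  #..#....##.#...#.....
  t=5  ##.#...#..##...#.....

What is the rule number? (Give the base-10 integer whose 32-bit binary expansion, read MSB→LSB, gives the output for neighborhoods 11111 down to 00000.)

  nb #####: next=#  (t=1,i=6, bit31=1)
  nb ####.: next=.  (t=1,i=7, bit30=0)
  nb ###.#: next=#  (t=0,i=4, bit29=1)
  nb ###..: next=#  (t=0,i=14, bit28=1)
  nb ##.##: next=.  (t=0,i=11, bit27=0)
  nb ##.#.: next=#  (t=0,i=5, bit26=1)
  nb ##..#: next=#  (t=3,i=9, bit25=1)
  nb ##...: next=.  (t=0,i=15, bit24=0)
  nb #.###: next=#  (t=0,i=2, bit23=1)
  nb #.##.: next=.  (t=1,i=1, bit22=0)
  nb #.#.#: next=.  (t=0,i=0, bit21=0)
  nb #.#..: next=#  (t=0,i=6, bit20=1)
  nb #..##: next=#  (t=0,i=8, bit19=1)
  nb #..#.: next=.  (t=1,i=16, bit18=0)
  nb #...#: next=.  (t=0,i=16, bit17=0)
  nb #....: next=.  (t=3,i=17, bit16=0)
  nb .####: next=.  (t=1,i=5, bit15=0)
  nb .###.: next=.  (t=0,i=3, bit14=0)
  nb .##.#: next=.  (t=0,i=10, bit13=0)
  nb .##..: next=#  (t=2,i=0, bit12=1)
  nb .#.##: next=#  (t=0,i=1, bit11=1)
  nb .#.#.: next=#  (t=1,i=13, bit10=1)
  nb .#..#: next=#  (t=0,i=7, bit9=1)
  nb .#...: next=.  (t=2,i=9, bit8=0)
  nb ..###: next=.  (t=2,i=12, bit7=0)
  nb ..##.: next=.  (t=0,i=9, bit6=0)
  nb ..#.#: next=#  (t=1,i=12, bit5=1)
  nb ..#..: next=#  (t=1,i=17, bit4=1)
  nb ...##: next=#  (t=0,i=17, bit3=1)
  nb ...#.: next=.  (t=1,i=11, bit2=0)
  nb ....#: next=.  (t=3,i=19, bit1=0)
  nb .....: next=.  (t=3,i=18, bit0=0)
  bits 10110110100110000001111000111000 = 3063422520

3063422520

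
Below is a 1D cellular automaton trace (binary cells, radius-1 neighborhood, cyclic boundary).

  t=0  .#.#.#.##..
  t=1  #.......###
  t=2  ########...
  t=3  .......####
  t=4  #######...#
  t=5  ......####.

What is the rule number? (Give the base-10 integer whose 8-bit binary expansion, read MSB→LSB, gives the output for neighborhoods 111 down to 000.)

83

  ### -> .   bit 7 = 0  t=1,i=9
  ##. -> #   bit 6 = 1  t=0,i=8
  #.# -> .   bit 5 = 0  t=0,i=2
  #.. -> #   bit 4 = 1  t=0,i=9
  .## -> .   bit 3 = 0  t=0,i=7
  .#. -> .   bit 2 = 0  t=0,i=1
  ..# -> #   bit 1 = 1  t=0,i=0
  ... -> #   bit 0 = 1  t=0,i=10
  bits 01010011 = 83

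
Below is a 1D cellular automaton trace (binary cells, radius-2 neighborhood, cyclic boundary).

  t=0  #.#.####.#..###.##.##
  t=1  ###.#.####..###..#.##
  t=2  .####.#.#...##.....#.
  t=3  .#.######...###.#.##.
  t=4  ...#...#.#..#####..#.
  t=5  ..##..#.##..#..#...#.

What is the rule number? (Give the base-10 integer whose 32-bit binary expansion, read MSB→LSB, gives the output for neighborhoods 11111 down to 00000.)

1706063061

  ##### -> .   bit 31 = 0  t=1,i=0
  ####. -> #   bit 30 = 1  t=0,i=6
  ###.# -> #   bit 29 = 1  t=0,i=0
  ###.. -> .   bit 28 = 0  t=1,i=9
  ##.## -> .   bit 27 = 0  t=0,i=15
  ##.#. -> #   bit 26 = 1  t=0,i=1
  ##..# -> .   bit 25 = 0  t=1,i=10
  ##... -> #   bit 24 = 1  t=2,i=14
  #.### -> #   bit 23 = 1  t=0,i=4
  #.##. -> .   bit 22 = 0  t=0,i=16
  #.#.# -> #   bit 21 = 1  t=0,i=2
  #.#.. -> #   bit 20 = 1  t=0,i=9
  #..## -> .   bit 19 = 0  t=0,i=11
  #..#. -> .   bit 18 = 0  t=1,i=16
  #...# -> .   bit 17 = 0  t=2,i=10
  #.... -> .   bit 16 = 0  t=2,i=15
  .#### -> .   bit 15 = 0  t=0,i=5
  .###. -> #   bit 14 = 1  t=0,i=13
  .##.# -> #   bit 13 = 1  t=0,i=17
  .##.. -> #   bit 12 = 1  t=2,i=13
  .#.## -> .   bit 11 = 0  t=0,i=3
  .#.#. -> #   bit 10 = 1  t=2,i=7
  .#..# -> .   bit 9 = 0  t=0,i=10
  .#... -> .   bit 8 = 0  t=2,i=9
  ..### -> #   bit 7 = 1  t=0,i=12
  ..##. -> #   bit 6 = 1  t=2,i=12
  ..#.# -> .   bit 5 = 0  t=1,i=17
  ..#.. -> #   bit 4 = 1  t=2,i=19
  ...## -> .   bit 3 = 0  t=2,i=11
  ...#. -> #   bit 2 = 1  t=2,i=18
  ....# -> .   bit 1 = 0  t=2,i=17
  ..... -> #   bit 0 = 1  t=2,i=16
  bits 01100101101100000111010011010101 = 1706063061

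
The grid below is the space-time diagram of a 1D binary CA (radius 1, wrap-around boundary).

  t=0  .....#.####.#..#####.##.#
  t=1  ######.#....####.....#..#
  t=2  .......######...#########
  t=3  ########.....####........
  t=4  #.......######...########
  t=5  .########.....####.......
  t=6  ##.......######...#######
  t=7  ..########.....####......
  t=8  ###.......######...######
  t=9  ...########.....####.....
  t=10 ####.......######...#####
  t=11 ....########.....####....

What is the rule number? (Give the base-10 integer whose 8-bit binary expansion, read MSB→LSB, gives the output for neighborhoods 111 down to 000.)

31

  nb ###: next=.  (t=0,i=8, bit7=0)
  nb ##.: next=.  (t=0,i=10, bit6=0)
  nb #.#: next=.  (t=0,i=6, bit5=0)
  nb #..: next=#  (t=0,i=0, bit4=1)
  nb .##: next=#  (t=0,i=7, bit3=1)
  nb .#.: next=#  (t=0,i=5, bit2=1)
  nb ..#: next=#  (t=0,i=4, bit1=1)
  nb ...: next=#  (t=0,i=1, bit0=1)
  bits 00011111 = 31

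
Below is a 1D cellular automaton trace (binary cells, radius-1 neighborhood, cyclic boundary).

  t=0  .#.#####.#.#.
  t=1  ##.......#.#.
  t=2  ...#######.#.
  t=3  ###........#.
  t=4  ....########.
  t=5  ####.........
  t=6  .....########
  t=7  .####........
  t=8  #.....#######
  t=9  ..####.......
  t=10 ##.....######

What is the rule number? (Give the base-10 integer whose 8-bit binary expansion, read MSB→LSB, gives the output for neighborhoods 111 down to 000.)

  ###|.  b7=0 t=0,i=4
  ##.|.  b6=0 t=0,i=7
  #.#|.  b5=0 t=0,i=2
  #..|.  b4=0 t=0,i=12
  .##|.  b3=0 t=0,i=3
  .#.|#  b2=1 t=0,i=1
  ..#|#  b1=1 t=0,i=0
  ...|#  b0=1 t=1,i=3
  bits 00000111 = 7

7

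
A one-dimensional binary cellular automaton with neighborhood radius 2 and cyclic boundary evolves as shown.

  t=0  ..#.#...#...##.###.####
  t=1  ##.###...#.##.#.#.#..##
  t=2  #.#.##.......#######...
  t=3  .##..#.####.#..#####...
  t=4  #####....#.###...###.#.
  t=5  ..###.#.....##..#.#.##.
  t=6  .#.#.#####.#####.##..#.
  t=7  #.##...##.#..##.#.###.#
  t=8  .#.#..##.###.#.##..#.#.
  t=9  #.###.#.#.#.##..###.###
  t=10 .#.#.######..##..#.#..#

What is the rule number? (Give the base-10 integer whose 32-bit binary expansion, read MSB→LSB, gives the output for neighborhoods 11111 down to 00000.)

  #####|#  b31=1 t=2,i=15
  ####.|#  b30=1 t=0,i=21
  ###.#|.  b29=0 t=0,i=17
  ###..|#  b28=1 t=0,i=22
  ##.##|#  b27=1 t=0,i=14
  ##.#.|#  b26=1 t=1,i=13
  ##..#|#  b25=1 t=0,i=0
  ##...|.  b24=0 t=1,i=6
  #.###|.  b23=0 t=0,i=15
  #.##.|.  b22=0 t=1,i=11
  #.#.#|#  b21=1 t=1,i=14
  #.#..|#  b20=1 t=0,i=4
  #..##|.  b19=0 t=1,i=20
  #..#.|#  b18=1 t=0,i=1
  #...#|.  b17=0 t=0,i=6
  #....|#  b16=1 t=2,i=7
  .####|.  b15=0 t=0,i=20
  .###.|#  b14=1 t=0,i=16
  .##.#|.  b13=0 t=0,i=13
  .##..|#  b12=1 t=2,i=5
  .#.##|.  b11=0 t=1,i=10
  .#.#.|#  b10=1 t=0,i=3
  .#..#|#  b9=1 t=1,i=19
  .#...|#  b8=1 t=0,i=5
  ..###|.  b7=0 t=1,i=21
  ..##.|#  b6=1 t=0,i=12
  ..#.#|.  b5=0 t=0,i=2
  ..#..|.  b4=0 t=0,i=8
  ...##|#  b3=1 t=0,i=11
  ...#.|.  b2=0 t=0,i=7
  ....#|.  b1=0 t=2,i=11
  .....|#  b0=1 t=2,i=8
  bits 11011110001101010101011101001001 = 3728037705

3728037705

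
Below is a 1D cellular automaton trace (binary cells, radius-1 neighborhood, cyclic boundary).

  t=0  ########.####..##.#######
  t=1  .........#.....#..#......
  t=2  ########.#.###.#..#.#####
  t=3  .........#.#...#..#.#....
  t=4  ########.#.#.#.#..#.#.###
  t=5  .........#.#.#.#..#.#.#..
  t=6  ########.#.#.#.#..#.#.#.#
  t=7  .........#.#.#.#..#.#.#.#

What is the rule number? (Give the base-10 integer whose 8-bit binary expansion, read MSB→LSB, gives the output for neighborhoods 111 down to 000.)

13

  ###|.  b7=0 t=0,i=0
  ##.|.  b6=0 t=0,i=7
  #.#|.  b5=0 t=0,i=8
  #..|.  b4=0 t=0,i=13
  .##|#  b3=1 t=0,i=9
  .#.|#  b2=1 t=1,i=9
  ..#|.  b1=0 t=0,i=14
  ...|#  b0=1 t=1,i=0
  bits 00001101 = 13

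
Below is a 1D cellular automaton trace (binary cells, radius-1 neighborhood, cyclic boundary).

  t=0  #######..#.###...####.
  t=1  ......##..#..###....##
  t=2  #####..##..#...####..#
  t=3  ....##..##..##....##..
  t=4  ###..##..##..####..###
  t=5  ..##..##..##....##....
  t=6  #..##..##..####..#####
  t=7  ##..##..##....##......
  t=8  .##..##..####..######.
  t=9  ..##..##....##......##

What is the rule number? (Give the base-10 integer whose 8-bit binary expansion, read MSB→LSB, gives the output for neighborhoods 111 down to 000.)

113

  ### -> .   bit 7 = 0  t=0,i=1
  ##. -> #   bit 6 = 1  t=0,i=6
  #.# -> #   bit 5 = 1  t=0,i=10
  #.. -> #   bit 4 = 1  t=0,i=7
  .## -> .   bit 3 = 0  t=0,i=0
  .#. -> .   bit 2 = 0  t=0,i=9
  ..# -> .   bit 1 = 0  t=0,i=8
  ... -> #   bit 0 = 1  t=0,i=15
  bits 01110001 = 113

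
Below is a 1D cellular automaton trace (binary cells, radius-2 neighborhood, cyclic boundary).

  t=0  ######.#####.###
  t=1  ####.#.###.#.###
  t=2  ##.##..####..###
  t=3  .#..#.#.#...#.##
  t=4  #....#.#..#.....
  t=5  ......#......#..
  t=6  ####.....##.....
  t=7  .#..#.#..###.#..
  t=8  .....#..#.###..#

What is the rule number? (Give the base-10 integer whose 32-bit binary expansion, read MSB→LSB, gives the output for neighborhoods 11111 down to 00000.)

2777338945

  nb #####: next=#  (t=0,i=0, bit31=1)
  nb ####.: next=.  (t=0,i=4, bit30=0)
  nb ###.#: next=#  (t=0,i=5, bit29=1)
  nb ###..: next=.  (t=2,i=10, bit28=0)
  nb ##.##: next=.  (t=0,i=6, bit27=0)
  nb ##.#.: next=#  (t=1,i=4, bit26=1)
  nb ##..#: next=.  (t=2,i=5, bit25=0)
  nb ##...: next=#  (t=6,i=4, bit24=1)
  nb #.###: next=#  (t=0,i=7, bit23=1)
  nb #.##.: next=.  (t=2,i=3, bit22=0)
  nb #.#.#: next=.  (t=1,i=5, bit21=0)
  nb #.#..: next=.  (t=3,i=1, bit20=0)
  nb #..##: next=#  (t=2,i=6, bit19=1)
  nb #..#.: next=.  (t=3,i=3, bit18=0)
  nb #...#: next=#  (t=3,i=10, bit17=1)
  nb #....: next=.  (t=4,i=2, bit16=0)
  nb .####: next=#  (t=0,i=8, bit15=1)
  nb .###.: next=#  (t=1,i=8, bit14=1)
  nb .##.#: next=.  (t=3,i=15, bit13=0)
  nb .##..: next=#  (t=2,i=4, bit12=1)
  nb .#.##: next=.  (t=1,i=6, bit11=0)
  nb .#.#.: next=#  (t=3,i=5, bit10=1)
  nb .#..#: next=.  (t=3,i=2, bit9=0)
  nb .#...: next=.  (t=3,i=9, bit8=0)
  nb ..###: next=.  (t=2,i=7, bit7=0)
  nb ..##.: next=#  (t=6,i=9, bit6=1)
  nb ..#.#: next=.  (t=3,i=4, bit5=0)
  nb ..#..: next=.  (t=4,i=0, bit4=0)
  nb ...##: next=.  (t=6,i=8, bit3=0)
  nb ...#.: next=.  (t=3,i=11, bit2=0)
  nb ....#: next=.  (t=4,i=3, bit1=0)
  nb .....: next=#  (t=4,i=13, bit0=1)
  bits 10100101100010101101010001000001 = 2777338945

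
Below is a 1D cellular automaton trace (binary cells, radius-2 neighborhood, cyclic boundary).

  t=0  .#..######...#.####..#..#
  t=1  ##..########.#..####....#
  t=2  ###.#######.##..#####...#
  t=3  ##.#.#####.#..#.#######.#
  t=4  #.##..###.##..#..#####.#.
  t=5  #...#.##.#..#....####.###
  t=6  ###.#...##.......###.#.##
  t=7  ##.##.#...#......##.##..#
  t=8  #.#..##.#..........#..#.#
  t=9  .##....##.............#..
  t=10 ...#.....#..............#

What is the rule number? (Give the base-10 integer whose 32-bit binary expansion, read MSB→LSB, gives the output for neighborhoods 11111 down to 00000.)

3744646304

  [31] ##### => #  t=0,i=6
  [30] ####. => #  t=0,i=8
  [29] ###.# => .  t=1,i=11
  [28] ###.. => #  t=0,i=9
  [27] ##.## => #  t=2,i=3
  [26] ##.#. => #  t=1,i=12
  [25] ##..# => #  t=0,i=19
  [24] ##... => #  t=0,i=10
  [23] #.### => .  t=0,i=15
  [22] #.##. => .  t=2,i=12
  [21] #.#.# => #  t=3,i=3
  [20] #.#.. => #  t=0,i=1
  [19] #..## => .  t=0,i=3
  [18] #..#. => .  t=0,i=20
  [17] #...# => #  t=0,i=11
  [16] #.... => .  t=1,i=21
  [15] .#### => #  t=0,i=5
  [14] .###. => #  t=1,i=0
  [13] .##.# => .  t=5,i=7
  [12] .##.. => .  t=2,i=13
  [11] .#.## => .  t=0,i=14
  [10] .#.#. => #  t=0,i=0
  [9] .#..# => .  t=0,i=2
  [8] .#... => .  t=5,i=13
  [7] ..### => #  t=0,i=4
  [6] ..##. => .  t=6,i=8
  [5] ..#.# => #  t=0,i=13
  [4] ..#.. => .  t=0,i=21
  [3] ...## => .  t=1,i=23
  [2] ...#. => .  t=0,i=12
  [1] ....# => .  t=1,i=22
  [0] ..... => .  t=6,i=12
  bits 11011111001100101100010010100000 = 3744646304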